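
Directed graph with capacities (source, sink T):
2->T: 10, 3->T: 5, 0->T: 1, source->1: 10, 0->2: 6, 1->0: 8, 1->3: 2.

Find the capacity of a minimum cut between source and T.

Max flow = 9 (via 3 augmenting paths).
In the residual at optimum, the set reachable from source is {0, 1, source}.
Cut edges: 1->3 (cap 2), 0->2 (cap 6), 0->T (cap 1). Sum = 9.

9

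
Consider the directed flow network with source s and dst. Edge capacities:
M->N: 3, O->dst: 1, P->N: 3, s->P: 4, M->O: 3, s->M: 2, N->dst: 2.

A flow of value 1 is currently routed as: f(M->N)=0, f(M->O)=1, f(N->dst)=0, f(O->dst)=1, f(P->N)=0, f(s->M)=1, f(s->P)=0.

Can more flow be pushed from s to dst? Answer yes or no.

Yes

Residual path s->M->N->dst has bottleneck 1 > 0.
Pushing 1 along it raises the flow to 2, so the given flow is not maximum.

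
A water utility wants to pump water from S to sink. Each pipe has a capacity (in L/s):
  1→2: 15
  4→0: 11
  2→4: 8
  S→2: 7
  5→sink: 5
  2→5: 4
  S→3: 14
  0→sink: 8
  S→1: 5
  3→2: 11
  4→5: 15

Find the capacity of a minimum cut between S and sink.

12

Max flow = 12 (via 4 augmenting paths).
In the residual at optimum, the set reachable from S is {1, 2, 3, S}.
Cut edges: 2→4 (cap 8), 2→5 (cap 4). Sum = 12.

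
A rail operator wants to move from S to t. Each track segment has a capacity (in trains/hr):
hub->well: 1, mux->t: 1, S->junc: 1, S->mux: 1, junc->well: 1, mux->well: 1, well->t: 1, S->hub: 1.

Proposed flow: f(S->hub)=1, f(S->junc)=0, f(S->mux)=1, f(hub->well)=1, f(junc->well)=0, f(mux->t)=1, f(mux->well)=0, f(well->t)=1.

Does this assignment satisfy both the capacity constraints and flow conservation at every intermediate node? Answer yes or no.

Every edge has 0 ≤ f(e) ≤ cap(e).
At each intermediate node, inflow equals outflow.

Yes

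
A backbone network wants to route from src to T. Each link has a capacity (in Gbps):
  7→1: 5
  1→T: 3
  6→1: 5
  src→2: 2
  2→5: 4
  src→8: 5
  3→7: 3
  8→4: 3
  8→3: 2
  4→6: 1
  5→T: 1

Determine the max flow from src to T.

Augment src→2→5→T: bottleneck 1. Total 1.
Augment src→8→4→6→1→T: bottleneck 1. Total 2.
Augment src→8→3→7→1→T: bottleneck 2. Total 4.
No augmenting path remains in the residual graph.

4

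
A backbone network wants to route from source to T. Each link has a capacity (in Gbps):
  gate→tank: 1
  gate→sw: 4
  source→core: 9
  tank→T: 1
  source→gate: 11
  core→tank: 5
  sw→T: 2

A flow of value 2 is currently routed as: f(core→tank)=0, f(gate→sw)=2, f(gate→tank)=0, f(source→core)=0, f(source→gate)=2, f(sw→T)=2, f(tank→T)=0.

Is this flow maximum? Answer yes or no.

Residual path source→gate→tank→T has bottleneck 1 > 0.
Pushing 1 along it raises the flow to 3, so the given flow is not maximum.

No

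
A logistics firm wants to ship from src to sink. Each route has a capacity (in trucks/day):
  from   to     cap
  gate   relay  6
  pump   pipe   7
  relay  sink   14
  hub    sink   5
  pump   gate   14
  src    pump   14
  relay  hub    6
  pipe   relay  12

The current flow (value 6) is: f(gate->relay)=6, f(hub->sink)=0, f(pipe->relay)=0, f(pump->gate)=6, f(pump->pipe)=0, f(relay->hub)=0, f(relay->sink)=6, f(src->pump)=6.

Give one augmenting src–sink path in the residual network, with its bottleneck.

src->pump->pipe->relay->sink, bottleneck 7

Residual along src->pump->pipe->relay->sink: src->pump: 8, pump->pipe: 7, pipe->relay: 12, relay->sink: 8.
Bottleneck = min = 7.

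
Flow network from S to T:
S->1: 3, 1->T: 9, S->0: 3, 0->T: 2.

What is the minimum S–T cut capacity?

5

Max flow = 5 (via 2 augmenting paths).
In the residual at optimum, the set reachable from S is {0, S}.
Cut edges: S->1 (cap 3), 0->T (cap 2). Sum = 5.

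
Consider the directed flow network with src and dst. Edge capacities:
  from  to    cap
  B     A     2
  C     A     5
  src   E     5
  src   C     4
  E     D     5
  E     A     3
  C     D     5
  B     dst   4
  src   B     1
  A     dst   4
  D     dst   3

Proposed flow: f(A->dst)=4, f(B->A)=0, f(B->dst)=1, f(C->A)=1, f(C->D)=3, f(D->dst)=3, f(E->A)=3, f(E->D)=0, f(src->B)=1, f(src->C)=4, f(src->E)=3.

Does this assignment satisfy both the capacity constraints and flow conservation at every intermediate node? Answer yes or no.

Yes

Every edge has 0 ≤ f(e) ≤ cap(e).
At each intermediate node, inflow equals outflow.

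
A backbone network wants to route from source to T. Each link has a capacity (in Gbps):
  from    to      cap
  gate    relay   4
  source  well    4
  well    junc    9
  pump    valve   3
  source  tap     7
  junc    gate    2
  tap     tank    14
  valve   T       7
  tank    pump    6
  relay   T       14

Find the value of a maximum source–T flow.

Augment source->well->junc->gate->relay->T: bottleneck 2. Total 2.
Augment source->tap->tank->pump->valve->T: bottleneck 3. Total 5.
No augmenting path remains in the residual graph.

5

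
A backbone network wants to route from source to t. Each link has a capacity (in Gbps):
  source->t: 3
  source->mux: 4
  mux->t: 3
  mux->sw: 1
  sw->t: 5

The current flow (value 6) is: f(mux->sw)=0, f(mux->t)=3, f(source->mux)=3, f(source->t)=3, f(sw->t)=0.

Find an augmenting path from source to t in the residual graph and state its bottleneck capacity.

Residual along source->mux->sw->t: source->mux: 1, mux->sw: 1, sw->t: 5.
Bottleneck = min = 1.

source->mux->sw->t, bottleneck 1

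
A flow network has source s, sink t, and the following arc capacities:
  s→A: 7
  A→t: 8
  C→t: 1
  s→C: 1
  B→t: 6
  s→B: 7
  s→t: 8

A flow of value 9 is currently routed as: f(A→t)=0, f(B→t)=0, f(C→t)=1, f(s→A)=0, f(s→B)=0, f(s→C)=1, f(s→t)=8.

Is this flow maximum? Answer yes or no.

No

Residual path s→A→t has bottleneck 7 > 0.
Pushing 7 along it raises the flow to 16, so the given flow is not maximum.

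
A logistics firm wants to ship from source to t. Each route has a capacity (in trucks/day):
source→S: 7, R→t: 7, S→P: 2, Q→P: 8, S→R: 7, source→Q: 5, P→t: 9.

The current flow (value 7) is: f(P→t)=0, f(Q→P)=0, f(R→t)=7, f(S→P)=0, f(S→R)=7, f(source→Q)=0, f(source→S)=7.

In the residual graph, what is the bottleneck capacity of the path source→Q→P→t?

5

Residual capacities along the path: source→Q: 5, Q→P: 8, P→t: 9.
Minimum is 5.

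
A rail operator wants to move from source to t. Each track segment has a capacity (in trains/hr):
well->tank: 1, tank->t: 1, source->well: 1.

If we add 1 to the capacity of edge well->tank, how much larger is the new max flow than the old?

Original max flow = 1.
Edge well->tank does not cross the min cut (source side {source}), so extra capacity there cannot help.
New max flow = 1. Increase = 0.

0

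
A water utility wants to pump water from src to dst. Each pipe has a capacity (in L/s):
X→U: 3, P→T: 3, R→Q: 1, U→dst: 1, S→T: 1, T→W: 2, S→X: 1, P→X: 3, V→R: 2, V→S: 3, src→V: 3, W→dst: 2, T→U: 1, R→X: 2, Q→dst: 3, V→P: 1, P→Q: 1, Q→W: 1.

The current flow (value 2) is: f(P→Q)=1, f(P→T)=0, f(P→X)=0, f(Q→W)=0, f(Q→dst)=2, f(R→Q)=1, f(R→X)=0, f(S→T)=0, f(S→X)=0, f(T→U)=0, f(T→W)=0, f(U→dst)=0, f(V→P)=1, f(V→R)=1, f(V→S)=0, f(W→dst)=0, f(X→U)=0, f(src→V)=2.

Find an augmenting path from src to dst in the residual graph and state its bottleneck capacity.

src→V→R→X→U→dst, bottleneck 1

Residual along src→V→R→X→U→dst: src→V: 1, V→R: 1, R→X: 2, X→U: 3, U→dst: 1.
Bottleneck = min = 1.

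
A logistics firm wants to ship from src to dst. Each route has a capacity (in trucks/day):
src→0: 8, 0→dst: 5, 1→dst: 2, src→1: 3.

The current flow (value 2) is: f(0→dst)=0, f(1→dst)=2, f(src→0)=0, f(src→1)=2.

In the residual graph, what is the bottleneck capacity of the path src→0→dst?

Residual capacities along the path: src→0: 8, 0→dst: 5.
Minimum is 5.

5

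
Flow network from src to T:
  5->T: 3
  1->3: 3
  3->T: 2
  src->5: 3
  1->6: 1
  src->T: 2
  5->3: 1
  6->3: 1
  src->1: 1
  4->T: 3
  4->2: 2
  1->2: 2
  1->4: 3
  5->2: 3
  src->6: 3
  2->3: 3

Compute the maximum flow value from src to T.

Augment src->T: bottleneck 2. Total 2.
Augment src->5->T: bottleneck 3. Total 5.
Augment src->1->4->T: bottleneck 1. Total 6.
Augment src->6->3->T: bottleneck 1. Total 7.
No augmenting path remains in the residual graph.

7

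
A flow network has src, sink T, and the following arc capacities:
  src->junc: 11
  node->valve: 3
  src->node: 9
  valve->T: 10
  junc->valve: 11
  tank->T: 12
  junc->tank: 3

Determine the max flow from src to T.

Augment src->node->valve->T: bottleneck 3. Total 3.
Augment src->junc->valve->T: bottleneck 7. Total 10.
Augment src->junc->tank->T: bottleneck 3. Total 13.
No augmenting path remains in the residual graph.

13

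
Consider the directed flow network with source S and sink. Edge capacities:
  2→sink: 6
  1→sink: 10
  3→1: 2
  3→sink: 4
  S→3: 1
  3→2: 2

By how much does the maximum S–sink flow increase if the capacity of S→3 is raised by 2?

Original max flow = 1.
After raising cap(S→3), augmenting paths through that edge carry 2 more units.
New max flow = 3. Increase = 2.

2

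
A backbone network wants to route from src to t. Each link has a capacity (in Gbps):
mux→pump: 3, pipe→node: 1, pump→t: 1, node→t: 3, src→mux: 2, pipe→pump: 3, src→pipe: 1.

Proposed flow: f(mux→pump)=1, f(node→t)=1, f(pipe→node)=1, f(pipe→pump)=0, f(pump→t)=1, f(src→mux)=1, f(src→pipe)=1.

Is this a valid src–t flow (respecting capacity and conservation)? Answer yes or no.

Yes

Every edge has 0 ≤ f(e) ≤ cap(e).
At each intermediate node, inflow equals outflow.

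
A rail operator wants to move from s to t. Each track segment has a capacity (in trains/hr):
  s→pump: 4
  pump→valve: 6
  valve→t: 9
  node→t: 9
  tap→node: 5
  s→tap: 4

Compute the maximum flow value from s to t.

8

Augment s→tap→node→t: bottleneck 4. Total 4.
Augment s→pump→valve→t: bottleneck 4. Total 8.
No augmenting path remains in the residual graph.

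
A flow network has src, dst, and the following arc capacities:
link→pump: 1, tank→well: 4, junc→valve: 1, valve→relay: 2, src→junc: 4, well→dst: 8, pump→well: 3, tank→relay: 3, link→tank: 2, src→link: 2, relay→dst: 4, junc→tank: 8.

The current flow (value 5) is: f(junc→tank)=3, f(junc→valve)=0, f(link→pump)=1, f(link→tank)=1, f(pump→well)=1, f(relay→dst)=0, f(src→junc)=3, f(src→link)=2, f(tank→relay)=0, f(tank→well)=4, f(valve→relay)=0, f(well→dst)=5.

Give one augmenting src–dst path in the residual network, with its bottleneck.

Residual along src→junc→tank→relay→dst: src→junc: 1, junc→tank: 5, tank→relay: 3, relay→dst: 4.
Bottleneck = min = 1.

src→junc→tank→relay→dst, bottleneck 1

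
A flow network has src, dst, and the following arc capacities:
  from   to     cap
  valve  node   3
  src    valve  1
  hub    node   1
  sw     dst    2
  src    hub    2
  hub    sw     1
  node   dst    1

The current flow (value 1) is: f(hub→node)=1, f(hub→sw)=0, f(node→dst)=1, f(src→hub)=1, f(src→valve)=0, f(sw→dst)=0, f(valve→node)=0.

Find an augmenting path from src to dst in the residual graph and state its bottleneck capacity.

Residual along src→hub→sw→dst: src→hub: 1, hub→sw: 1, sw→dst: 2.
Bottleneck = min = 1.

src→hub→sw→dst, bottleneck 1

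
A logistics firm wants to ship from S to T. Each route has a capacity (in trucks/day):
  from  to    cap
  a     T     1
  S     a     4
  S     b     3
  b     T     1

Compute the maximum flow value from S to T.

2

Augment S->b->T: bottleneck 1. Total 1.
Augment S->a->T: bottleneck 1. Total 2.
No augmenting path remains in the residual graph.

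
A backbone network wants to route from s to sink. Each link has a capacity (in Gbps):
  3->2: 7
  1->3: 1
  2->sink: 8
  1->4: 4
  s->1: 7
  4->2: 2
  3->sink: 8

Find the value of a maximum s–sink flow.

Augment s->1->3->sink: bottleneck 1. Total 1.
Augment s->1->4->2->sink: bottleneck 2. Total 3.
No augmenting path remains in the residual graph.

3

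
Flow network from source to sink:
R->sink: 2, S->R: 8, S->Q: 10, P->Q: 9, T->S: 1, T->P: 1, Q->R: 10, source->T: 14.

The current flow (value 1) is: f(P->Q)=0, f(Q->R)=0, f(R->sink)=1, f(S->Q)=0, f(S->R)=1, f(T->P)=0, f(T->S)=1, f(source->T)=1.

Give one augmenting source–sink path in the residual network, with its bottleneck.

source->T->P->Q->R->sink, bottleneck 1

Residual along source->T->P->Q->R->sink: source->T: 13, T->P: 1, P->Q: 9, Q->R: 10, R->sink: 1.
Bottleneck = min = 1.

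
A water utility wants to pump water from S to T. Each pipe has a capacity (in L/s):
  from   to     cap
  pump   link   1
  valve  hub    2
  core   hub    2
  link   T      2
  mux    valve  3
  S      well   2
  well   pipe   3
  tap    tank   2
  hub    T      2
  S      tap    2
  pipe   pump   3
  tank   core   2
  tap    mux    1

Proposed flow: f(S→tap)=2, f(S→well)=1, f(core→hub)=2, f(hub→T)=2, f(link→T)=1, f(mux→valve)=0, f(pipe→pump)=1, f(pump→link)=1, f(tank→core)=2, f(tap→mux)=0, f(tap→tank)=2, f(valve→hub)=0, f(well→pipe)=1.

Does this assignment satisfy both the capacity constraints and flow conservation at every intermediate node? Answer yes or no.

Every edge has 0 ≤ f(e) ≤ cap(e).
At each intermediate node, inflow equals outflow.

Yes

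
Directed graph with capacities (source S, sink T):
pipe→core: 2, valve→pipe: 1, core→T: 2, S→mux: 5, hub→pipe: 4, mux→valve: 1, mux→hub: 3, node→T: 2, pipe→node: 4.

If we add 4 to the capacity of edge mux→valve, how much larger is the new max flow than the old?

Original max flow = 4.
Even with extra capacity on mux→valve, another cut of capacity 4 remains binding.
New max flow = 4. Increase = 0.

0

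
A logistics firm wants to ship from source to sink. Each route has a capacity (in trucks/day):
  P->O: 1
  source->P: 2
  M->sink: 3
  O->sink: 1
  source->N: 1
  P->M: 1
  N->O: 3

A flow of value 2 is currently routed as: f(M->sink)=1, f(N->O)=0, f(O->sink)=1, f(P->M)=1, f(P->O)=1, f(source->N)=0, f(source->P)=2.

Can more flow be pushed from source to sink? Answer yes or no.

No

Residual reachable from source: {N, O, P, source}; sink is not reachable.
Saturated cut: P->M, O->sink with total capacity 2 = current flow value. Flow is maximum.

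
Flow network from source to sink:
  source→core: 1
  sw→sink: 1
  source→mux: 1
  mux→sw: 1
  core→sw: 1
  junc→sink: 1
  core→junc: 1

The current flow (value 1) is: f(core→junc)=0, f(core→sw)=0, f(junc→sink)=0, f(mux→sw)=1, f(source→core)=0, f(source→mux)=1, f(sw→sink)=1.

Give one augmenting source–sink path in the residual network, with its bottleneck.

source→core→junc→sink, bottleneck 1

Residual along source→core→junc→sink: source→core: 1, core→junc: 1, junc→sink: 1.
Bottleneck = min = 1.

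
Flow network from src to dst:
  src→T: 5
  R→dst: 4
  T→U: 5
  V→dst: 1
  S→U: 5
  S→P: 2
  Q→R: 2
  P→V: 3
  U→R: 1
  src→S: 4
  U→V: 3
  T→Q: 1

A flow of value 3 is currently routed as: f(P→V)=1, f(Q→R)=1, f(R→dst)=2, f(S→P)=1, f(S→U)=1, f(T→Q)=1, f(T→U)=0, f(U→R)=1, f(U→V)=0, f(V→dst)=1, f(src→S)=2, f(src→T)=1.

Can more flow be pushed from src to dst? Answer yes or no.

No

Residual reachable from src: {P, S, T, U, V, src}; dst is not reachable.
Saturated cut: T→Q, U→R, V→dst with total capacity 3 = current flow value. Flow is maximum.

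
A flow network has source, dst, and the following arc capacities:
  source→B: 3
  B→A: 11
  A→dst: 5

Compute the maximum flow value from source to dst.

Augment source→B→A→dst: bottleneck 3. Total 3.
No augmenting path remains in the residual graph.

3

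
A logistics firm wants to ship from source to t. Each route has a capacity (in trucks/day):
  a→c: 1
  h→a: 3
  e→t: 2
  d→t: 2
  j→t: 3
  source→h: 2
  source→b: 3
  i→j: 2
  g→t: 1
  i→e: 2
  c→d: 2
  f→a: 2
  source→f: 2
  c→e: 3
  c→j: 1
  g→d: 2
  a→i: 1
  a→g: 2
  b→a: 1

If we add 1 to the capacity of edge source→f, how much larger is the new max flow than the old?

0

Original max flow = 4.
Edge source→f does not cross the min cut (source side {a, b, f, h, source}), so extra capacity there cannot help.
New max flow = 4. Increase = 0.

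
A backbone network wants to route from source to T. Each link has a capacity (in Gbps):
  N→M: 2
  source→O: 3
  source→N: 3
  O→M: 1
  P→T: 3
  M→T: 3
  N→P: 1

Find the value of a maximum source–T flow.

Augment source→O→M→T: bottleneck 1. Total 1.
Augment source→N→M→T: bottleneck 2. Total 3.
Augment source→N→P→T: bottleneck 1. Total 4.
No augmenting path remains in the residual graph.

4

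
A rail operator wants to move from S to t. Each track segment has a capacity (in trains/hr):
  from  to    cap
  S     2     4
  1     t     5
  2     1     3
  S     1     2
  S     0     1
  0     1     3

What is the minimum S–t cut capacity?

Max flow = 5 (via 2 augmenting paths).
In the residual at optimum, the set reachable from S is {0, 1, 2, S}.
Cut edges: 1→t (cap 5). Sum = 5.

5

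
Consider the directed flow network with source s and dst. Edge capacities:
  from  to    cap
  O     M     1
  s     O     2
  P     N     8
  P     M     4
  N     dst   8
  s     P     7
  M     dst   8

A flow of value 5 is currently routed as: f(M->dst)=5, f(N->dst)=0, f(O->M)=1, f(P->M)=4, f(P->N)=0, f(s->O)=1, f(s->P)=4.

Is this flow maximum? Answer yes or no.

No

Residual path s->P->N->dst has bottleneck 3 > 0.
Pushing 3 along it raises the flow to 8, so the given flow is not maximum.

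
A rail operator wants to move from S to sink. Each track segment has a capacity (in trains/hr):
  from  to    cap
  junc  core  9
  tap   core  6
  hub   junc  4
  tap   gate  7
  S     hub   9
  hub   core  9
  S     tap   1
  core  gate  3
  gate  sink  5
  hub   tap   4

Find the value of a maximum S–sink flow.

Augment S→tap→gate→sink: bottleneck 1. Total 1.
Augment S→hub→tap→gate→sink: bottleneck 4. Total 5.
No augmenting path remains in the residual graph.

5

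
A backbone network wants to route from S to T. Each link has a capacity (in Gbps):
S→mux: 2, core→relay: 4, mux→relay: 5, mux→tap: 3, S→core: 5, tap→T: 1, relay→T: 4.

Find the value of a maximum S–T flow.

5

Augment S→core→relay→T: bottleneck 4. Total 4.
Augment S→mux→tap→T: bottleneck 1. Total 5.
No augmenting path remains in the residual graph.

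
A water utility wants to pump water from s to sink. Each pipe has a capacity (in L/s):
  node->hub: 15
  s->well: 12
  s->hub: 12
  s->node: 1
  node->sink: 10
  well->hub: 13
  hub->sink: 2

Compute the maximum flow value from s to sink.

3

Augment s->node->sink: bottleneck 1. Total 1.
Augment s->hub->sink: bottleneck 2. Total 3.
No augmenting path remains in the residual graph.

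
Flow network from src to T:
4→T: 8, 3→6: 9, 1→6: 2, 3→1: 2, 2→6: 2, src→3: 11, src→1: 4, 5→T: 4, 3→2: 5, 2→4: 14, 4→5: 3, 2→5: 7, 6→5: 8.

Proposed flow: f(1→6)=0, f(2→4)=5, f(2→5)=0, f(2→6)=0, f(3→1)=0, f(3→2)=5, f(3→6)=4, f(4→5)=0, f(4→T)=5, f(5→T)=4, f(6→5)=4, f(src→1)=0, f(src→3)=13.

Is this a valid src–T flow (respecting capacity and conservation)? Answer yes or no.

Capacity violated on src→3: flow 13 > capacity 11.

No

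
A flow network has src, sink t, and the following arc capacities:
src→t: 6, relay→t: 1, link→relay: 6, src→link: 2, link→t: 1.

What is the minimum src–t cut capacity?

8

Max flow = 8 (via 3 augmenting paths).
In the residual at optimum, the set reachable from src is {src}.
Cut edges: src→link (cap 2), src→t (cap 6). Sum = 8.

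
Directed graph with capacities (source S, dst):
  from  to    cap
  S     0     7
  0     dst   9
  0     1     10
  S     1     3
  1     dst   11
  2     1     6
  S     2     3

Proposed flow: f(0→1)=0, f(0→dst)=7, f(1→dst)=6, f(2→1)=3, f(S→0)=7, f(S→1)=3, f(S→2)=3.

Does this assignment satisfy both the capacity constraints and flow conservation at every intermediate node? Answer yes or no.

Every edge has 0 ≤ f(e) ≤ cap(e).
At each intermediate node, inflow equals outflow.

Yes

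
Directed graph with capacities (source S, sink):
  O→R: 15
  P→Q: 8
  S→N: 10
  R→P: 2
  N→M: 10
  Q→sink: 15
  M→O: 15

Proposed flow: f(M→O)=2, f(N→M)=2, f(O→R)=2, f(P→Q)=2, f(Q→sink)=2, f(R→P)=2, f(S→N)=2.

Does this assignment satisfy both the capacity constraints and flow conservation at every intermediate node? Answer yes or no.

Yes

Every edge has 0 ≤ f(e) ≤ cap(e).
At each intermediate node, inflow equals outflow.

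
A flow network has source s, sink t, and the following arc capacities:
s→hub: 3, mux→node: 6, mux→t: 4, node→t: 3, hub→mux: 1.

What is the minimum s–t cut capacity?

Max flow = 1 (via 1 augmenting path).
In the residual at optimum, the set reachable from s is {hub, s}.
Cut edges: hub→mux (cap 1). Sum = 1.

1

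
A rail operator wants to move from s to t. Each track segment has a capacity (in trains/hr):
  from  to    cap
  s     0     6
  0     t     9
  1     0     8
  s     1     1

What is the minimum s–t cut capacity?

7

Max flow = 7 (via 2 augmenting paths).
In the residual at optimum, the set reachable from s is {s}.
Cut edges: s→1 (cap 1), s→0 (cap 6). Sum = 7.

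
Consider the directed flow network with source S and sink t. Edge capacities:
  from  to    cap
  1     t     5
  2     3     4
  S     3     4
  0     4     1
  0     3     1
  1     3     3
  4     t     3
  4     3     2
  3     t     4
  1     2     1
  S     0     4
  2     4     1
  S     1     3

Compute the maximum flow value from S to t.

Augment S→1→t: bottleneck 3. Total 3.
Augment S→3→t: bottleneck 4. Total 7.
Augment S→0→4→t: bottleneck 1. Total 8.
No augmenting path remains in the residual graph.

8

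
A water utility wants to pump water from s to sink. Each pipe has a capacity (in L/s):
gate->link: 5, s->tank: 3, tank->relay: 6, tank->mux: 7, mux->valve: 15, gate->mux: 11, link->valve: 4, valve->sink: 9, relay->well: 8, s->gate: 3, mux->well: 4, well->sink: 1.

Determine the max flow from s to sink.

Augment s->gate->link->valve->sink: bottleneck 3. Total 3.
Augment s->tank->mux->valve->sink: bottleneck 3. Total 6.
No augmenting path remains in the residual graph.

6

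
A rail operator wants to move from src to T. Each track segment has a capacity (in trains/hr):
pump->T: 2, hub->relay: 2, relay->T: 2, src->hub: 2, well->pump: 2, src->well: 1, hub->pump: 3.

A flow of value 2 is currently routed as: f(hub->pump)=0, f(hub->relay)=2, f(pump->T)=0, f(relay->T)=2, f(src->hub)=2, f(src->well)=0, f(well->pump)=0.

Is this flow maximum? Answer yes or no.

No

Residual path src->well->pump->T has bottleneck 1 > 0.
Pushing 1 along it raises the flow to 3, so the given flow is not maximum.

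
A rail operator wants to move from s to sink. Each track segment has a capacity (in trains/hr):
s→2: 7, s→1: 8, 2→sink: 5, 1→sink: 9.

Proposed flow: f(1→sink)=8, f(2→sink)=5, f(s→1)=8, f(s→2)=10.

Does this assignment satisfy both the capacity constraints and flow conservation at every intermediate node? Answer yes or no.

Capacity violated on s→2: flow 10 > capacity 7.

No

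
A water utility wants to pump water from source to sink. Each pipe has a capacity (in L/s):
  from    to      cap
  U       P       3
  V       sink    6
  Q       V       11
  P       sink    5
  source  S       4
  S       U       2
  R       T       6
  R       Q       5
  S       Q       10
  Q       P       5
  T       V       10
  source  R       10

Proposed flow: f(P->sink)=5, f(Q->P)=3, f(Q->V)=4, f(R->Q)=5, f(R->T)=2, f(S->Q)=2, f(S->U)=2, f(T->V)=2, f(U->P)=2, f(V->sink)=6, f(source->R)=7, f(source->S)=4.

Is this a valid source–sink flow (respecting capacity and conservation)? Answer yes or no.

Every edge has 0 ≤ f(e) ≤ cap(e).
At each intermediate node, inflow equals outflow.

Yes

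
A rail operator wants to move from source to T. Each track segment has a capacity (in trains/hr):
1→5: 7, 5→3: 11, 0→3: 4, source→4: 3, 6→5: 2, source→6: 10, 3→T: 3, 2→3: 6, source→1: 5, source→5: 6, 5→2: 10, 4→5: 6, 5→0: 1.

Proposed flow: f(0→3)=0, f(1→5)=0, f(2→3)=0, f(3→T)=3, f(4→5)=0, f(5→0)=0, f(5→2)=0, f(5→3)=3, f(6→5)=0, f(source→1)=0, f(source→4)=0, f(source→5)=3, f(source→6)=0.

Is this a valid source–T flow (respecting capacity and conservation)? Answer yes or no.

Yes

Every edge has 0 ≤ f(e) ≤ cap(e).
At each intermediate node, inflow equals outflow.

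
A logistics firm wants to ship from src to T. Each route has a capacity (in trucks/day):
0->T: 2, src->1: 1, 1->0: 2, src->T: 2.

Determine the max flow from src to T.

Augment src->T: bottleneck 2. Total 2.
Augment src->1->0->T: bottleneck 1. Total 3.
No augmenting path remains in the residual graph.

3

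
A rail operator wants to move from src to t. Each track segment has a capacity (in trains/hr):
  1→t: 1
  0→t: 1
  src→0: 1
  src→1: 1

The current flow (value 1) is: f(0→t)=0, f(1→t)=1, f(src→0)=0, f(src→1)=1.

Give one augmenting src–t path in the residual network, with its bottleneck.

Residual along src→0→t: src→0: 1, 0→t: 1.
Bottleneck = min = 1.

src→0→t, bottleneck 1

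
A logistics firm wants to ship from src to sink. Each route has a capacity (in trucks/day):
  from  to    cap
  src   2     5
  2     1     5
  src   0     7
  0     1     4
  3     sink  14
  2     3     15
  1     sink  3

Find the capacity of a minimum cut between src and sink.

Max flow = 8 (via 2 augmenting paths).
In the residual at optimum, the set reachable from src is {0, 1, src}.
Cut edges: src->2 (cap 5), 1->sink (cap 3). Sum = 8.

8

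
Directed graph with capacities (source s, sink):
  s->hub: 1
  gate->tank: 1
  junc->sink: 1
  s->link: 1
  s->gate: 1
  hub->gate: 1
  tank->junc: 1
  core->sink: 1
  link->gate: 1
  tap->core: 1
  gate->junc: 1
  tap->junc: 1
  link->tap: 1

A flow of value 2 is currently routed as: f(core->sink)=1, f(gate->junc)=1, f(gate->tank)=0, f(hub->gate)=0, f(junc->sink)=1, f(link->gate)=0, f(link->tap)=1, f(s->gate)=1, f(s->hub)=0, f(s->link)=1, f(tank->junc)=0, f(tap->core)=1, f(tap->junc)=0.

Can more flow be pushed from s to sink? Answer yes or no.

Residual reachable from s: {gate, hub, junc, s, tank}; sink is not reachable.
Saturated cut: s->link, junc->sink with total capacity 2 = current flow value. Flow is maximum.

No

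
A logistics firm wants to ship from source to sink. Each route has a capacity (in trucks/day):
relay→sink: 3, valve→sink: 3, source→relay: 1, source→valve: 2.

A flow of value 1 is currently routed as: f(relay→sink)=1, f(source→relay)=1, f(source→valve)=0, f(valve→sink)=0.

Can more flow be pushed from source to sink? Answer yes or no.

Yes

Residual path source→valve→sink has bottleneck 2 > 0.
Pushing 2 along it raises the flow to 3, so the given flow is not maximum.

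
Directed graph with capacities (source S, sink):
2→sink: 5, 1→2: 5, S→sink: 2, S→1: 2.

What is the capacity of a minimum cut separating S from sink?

4

Max flow = 4 (via 2 augmenting paths).
In the residual at optimum, the set reachable from S is {S}.
Cut edges: S→1 (cap 2), S→sink (cap 2). Sum = 4.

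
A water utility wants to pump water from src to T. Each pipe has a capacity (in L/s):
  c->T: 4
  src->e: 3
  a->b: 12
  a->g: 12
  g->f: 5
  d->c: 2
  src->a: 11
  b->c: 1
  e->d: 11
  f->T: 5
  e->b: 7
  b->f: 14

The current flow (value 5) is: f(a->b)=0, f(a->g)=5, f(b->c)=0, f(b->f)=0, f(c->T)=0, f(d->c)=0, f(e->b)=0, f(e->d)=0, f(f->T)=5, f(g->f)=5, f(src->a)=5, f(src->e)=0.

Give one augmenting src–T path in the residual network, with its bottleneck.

Residual along src->a->b->c->T: src->a: 6, a->b: 12, b->c: 1, c->T: 4.
Bottleneck = min = 1.

src->a->b->c->T, bottleneck 1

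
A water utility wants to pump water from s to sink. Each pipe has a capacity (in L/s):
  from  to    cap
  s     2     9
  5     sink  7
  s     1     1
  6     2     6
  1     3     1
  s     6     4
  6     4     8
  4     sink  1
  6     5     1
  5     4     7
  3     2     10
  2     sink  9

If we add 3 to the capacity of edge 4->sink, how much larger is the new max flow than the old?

Original max flow = 11.
After raising cap(4->sink), augmenting paths through that edge carry 2 more units.
New max flow = 13. Increase = 2.

2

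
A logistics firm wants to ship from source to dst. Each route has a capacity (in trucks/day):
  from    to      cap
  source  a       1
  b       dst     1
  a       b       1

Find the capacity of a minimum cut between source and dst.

1

Max flow = 1 (via 1 augmenting path).
In the residual at optimum, the set reachable from source is {source}.
Cut edges: source->a (cap 1). Sum = 1.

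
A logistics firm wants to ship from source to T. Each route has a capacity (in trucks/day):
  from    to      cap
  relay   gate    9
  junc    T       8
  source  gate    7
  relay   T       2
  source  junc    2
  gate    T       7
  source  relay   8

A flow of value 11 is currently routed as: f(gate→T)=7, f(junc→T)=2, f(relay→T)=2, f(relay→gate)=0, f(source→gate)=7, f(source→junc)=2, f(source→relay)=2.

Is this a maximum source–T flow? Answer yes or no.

Residual reachable from source: {gate, relay, source}; T is not reachable.
Saturated cut: source→junc, relay→T, gate→T with total capacity 11 = current flow value. Flow is maximum.

Yes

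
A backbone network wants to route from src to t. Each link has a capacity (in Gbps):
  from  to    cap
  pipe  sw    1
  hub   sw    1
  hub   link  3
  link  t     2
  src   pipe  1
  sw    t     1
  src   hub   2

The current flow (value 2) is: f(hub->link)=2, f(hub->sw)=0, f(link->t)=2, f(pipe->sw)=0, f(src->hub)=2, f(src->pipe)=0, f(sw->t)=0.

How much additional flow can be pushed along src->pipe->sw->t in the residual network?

1

Residual capacities along the path: src->pipe: 1, pipe->sw: 1, sw->t: 1.
Minimum is 1.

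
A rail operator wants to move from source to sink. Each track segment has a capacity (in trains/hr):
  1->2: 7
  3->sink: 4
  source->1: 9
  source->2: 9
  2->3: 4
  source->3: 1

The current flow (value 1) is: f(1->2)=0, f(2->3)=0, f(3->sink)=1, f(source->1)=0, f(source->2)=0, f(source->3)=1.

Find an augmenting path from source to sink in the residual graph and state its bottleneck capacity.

source->2->3->sink, bottleneck 3

Residual along source->2->3->sink: source->2: 9, 2->3: 4, 3->sink: 3.
Bottleneck = min = 3.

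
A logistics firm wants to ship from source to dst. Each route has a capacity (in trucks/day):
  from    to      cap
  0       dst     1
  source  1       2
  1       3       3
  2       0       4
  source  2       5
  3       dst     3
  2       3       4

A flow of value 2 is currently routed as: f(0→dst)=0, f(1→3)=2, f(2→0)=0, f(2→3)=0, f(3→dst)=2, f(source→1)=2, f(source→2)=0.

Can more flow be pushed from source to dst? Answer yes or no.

Residual path source→2→3→dst has bottleneck 1 > 0.
Pushing 1 along it raises the flow to 3, so the given flow is not maximum.

Yes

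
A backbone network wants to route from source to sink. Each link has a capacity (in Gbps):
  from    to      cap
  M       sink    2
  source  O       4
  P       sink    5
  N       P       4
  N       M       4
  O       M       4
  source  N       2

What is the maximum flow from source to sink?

4

Augment source->N->P->sink: bottleneck 2. Total 2.
Augment source->O->M->sink: bottleneck 2. Total 4.
No augmenting path remains in the residual graph.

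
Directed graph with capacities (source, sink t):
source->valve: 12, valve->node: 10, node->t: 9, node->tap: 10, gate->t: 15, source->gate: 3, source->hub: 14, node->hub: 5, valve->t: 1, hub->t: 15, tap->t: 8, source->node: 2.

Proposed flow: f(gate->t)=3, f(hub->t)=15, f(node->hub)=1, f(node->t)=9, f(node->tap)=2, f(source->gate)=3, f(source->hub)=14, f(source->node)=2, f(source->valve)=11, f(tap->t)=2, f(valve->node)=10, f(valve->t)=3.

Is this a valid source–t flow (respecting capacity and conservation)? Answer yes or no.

No

Capacity violated on valve->t: flow 3 > capacity 1.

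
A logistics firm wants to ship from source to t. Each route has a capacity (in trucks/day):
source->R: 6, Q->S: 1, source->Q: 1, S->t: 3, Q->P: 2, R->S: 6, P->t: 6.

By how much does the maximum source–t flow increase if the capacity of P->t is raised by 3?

0

Original max flow = 4.
Edge P->t does not cross the min cut (source side {R, S, source}), so extra capacity there cannot help.
New max flow = 4. Increase = 0.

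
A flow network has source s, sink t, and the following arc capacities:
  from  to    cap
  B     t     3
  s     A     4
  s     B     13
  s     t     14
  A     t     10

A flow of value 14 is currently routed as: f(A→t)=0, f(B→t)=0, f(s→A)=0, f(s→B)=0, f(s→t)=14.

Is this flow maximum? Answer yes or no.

No

Residual path s→A→t has bottleneck 4 > 0.
Pushing 4 along it raises the flow to 18, so the given flow is not maximum.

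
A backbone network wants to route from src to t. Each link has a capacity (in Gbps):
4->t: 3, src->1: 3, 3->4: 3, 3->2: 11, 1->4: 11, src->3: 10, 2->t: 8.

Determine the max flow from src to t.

Augment src->1->4->t: bottleneck 3. Total 3.
Augment src->3->2->t: bottleneck 8. Total 11.
No augmenting path remains in the residual graph.

11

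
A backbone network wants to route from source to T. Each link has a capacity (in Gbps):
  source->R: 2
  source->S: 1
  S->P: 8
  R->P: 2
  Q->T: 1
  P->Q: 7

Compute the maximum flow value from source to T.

1

Augment source->R->P->Q->T: bottleneck 1. Total 1.
No augmenting path remains in the residual graph.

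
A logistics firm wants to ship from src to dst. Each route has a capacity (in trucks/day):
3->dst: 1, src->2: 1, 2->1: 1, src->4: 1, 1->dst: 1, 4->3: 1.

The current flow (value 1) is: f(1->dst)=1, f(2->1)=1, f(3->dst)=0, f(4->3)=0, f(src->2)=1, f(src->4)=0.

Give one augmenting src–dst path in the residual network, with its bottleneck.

src->4->3->dst, bottleneck 1

Residual along src->4->3->dst: src->4: 1, 4->3: 1, 3->dst: 1.
Bottleneck = min = 1.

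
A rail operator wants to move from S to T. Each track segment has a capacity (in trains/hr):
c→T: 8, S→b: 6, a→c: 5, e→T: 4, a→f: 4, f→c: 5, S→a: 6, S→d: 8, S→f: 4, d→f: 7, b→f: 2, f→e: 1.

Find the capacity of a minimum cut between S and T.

Max flow = 9 (via 3 augmenting paths).
In the residual at optimum, the set reachable from S is {S, a, b, c, d, f}.
Cut edges: f→e (cap 1), c→T (cap 8). Sum = 9.

9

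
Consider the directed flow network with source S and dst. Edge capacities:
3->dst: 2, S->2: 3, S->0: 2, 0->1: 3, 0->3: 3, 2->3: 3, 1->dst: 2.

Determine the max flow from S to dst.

Augment S->0->1->dst: bottleneck 2. Total 2.
Augment S->2->3->dst: bottleneck 2. Total 4.
No augmenting path remains in the residual graph.

4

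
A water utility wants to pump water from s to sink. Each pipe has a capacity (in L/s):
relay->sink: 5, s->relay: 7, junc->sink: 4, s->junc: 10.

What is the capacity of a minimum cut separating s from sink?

Max flow = 9 (via 2 augmenting paths).
In the residual at optimum, the set reachable from s is {junc, relay, s}.
Cut edges: relay->sink (cap 5), junc->sink (cap 4). Sum = 9.

9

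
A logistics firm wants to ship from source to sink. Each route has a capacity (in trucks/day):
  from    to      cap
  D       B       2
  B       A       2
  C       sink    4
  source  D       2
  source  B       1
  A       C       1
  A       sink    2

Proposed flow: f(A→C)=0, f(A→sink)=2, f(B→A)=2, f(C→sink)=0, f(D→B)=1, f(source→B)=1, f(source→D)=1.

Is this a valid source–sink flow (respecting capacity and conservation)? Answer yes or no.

Every edge has 0 ≤ f(e) ≤ cap(e).
At each intermediate node, inflow equals outflow.

Yes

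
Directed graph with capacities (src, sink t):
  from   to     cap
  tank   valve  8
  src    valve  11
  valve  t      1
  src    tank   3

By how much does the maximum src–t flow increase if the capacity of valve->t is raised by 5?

5

Original max flow = 1.
After raising cap(valve->t), augmenting paths through that edge carry 5 more units.
New max flow = 6. Increase = 5.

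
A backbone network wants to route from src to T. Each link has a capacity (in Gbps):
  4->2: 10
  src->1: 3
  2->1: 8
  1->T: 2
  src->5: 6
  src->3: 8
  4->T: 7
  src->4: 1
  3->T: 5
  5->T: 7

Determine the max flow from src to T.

Augment src->5->T: bottleneck 6. Total 6.
Augment src->4->T: bottleneck 1. Total 7.
Augment src->3->T: bottleneck 5. Total 12.
Augment src->1->T: bottleneck 2. Total 14.
No augmenting path remains in the residual graph.

14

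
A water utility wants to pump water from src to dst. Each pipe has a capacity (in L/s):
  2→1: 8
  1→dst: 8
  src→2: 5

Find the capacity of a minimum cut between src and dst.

Max flow = 5 (via 1 augmenting path).
In the residual at optimum, the set reachable from src is {src}.
Cut edges: src→2 (cap 5). Sum = 5.

5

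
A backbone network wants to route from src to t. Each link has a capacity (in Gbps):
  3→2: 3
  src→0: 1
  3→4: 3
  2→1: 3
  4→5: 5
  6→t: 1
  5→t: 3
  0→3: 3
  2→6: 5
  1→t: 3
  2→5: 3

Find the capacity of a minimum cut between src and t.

1

Max flow = 1 (via 1 augmenting path).
In the residual at optimum, the set reachable from src is {src}.
Cut edges: src→0 (cap 1). Sum = 1.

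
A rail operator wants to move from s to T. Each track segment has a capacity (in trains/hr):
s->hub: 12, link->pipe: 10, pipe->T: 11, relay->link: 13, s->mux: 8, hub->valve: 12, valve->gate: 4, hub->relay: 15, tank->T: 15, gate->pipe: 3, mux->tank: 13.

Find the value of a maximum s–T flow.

Augment s->mux->tank->T: bottleneck 8. Total 8.
Augment s->hub->relay->link->pipe->T: bottleneck 10. Total 18.
Augment s->hub->valve->gate->pipe->T: bottleneck 1. Total 19.
No augmenting path remains in the residual graph.

19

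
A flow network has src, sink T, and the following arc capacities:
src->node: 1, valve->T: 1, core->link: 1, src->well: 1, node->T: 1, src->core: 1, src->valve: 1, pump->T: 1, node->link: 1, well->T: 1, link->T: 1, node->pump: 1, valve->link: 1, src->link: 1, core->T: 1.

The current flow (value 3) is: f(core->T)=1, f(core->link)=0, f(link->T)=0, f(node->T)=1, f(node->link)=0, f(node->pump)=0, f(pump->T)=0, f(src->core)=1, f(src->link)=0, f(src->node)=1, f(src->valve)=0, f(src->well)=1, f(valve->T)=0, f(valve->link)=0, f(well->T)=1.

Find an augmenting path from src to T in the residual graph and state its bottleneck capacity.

Residual along src->valve->T: src->valve: 1, valve->T: 1.
Bottleneck = min = 1.

src->valve->T, bottleneck 1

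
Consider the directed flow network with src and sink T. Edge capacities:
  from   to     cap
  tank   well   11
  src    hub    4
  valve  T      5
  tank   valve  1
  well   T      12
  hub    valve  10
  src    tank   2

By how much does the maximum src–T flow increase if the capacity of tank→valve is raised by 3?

0

Original max flow = 6.
Edge tank→valve does not cross the min cut (source side {src}), so extra capacity there cannot help.
New max flow = 6. Increase = 0.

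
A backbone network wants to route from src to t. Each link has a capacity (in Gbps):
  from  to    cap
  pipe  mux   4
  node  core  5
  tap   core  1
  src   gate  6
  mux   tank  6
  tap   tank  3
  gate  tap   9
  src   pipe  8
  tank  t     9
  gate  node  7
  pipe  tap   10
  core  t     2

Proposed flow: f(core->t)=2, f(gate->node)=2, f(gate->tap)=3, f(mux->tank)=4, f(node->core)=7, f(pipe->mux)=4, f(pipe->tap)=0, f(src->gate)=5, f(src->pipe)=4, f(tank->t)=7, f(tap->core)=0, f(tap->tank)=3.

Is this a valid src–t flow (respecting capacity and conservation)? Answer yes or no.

Capacity violated on node->core: flow 7 > capacity 5.

No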